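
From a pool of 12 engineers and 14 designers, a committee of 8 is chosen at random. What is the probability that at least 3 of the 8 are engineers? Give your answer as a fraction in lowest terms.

1846/2185

Total selections: C(26,8) = 1562275.
Count the complement (fewer than 3 engineers): C(12,0)·C(14,8) + C(12,1)·C(14,7) + C(12,2)·C(14,6) = 3003 + 41184 + 198198 = 242385.
Probability = 1 − 242385/1562275 = 1319890/1562275 = 1846/2185.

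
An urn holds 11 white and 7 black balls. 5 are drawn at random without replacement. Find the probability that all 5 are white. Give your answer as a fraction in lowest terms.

There are C(18,5) = 8568 possible selections.
Selections with all white: C(11,5) = 462.
Probability = 462/8568 = 11/204.

11/204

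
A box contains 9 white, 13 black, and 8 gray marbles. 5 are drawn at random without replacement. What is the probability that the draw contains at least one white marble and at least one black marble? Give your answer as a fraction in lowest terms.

425/522

There are C(30,5) = 142506 possible draws.
By inclusion-exclusion on the complements, draws missing all white or all black: C(21,5) + C(17,5) − C(8,5) = 20349 + 6188 − 56 = 26481.
So draws with at least one of each: 142506 − 26481 = 116025, probability 116025/142506 = 425/522.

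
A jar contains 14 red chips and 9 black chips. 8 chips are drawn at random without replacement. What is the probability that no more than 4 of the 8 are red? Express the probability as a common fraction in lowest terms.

5459/14858

There are C(23,8) = 490314 ways to choose the 8.
Favorable selections (no more than 4 red): C(14,0)·C(9,8) + C(14,1)·C(9,7) + C(14,2)·C(9,6) + C(14,3)·C(9,5) + C(14,4)·C(9,4) = 9 + 504 + 7644 + 45864 + 126126 = 180147.
Probability = 180147/490314 = 5459/14858.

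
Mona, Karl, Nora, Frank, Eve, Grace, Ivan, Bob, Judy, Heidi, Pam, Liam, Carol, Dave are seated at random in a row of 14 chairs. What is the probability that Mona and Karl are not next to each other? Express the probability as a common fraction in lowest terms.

6/7

There are 14! = 87178291200 arrangements.
Arrangements with Mona and Karl adjacent: 2·13! = 12454041600.
So not adjacent: 87178291200 − 12454041600 = 74724249600, probability 74724249600/87178291200 = 6/7.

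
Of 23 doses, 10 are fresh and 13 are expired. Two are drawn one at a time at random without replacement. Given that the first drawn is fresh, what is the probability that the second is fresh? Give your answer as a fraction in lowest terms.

After removing one fresh, 22 remain: 9 fresh and 13 expired.
So the probability the next is fresh is 9/22.

9/22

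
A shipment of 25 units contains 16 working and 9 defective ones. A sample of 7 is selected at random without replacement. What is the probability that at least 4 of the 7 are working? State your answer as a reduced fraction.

There are C(25,7) = 480700 ways to choose the 7.
Favorable selections (at least 4 working): C(16,4)·C(9,3) + C(16,5)·C(9,2) + C(16,6)·C(9,1) + C(16,7)·C(9,0) = 152880 + 157248 + 72072 + 11440 = 393640.
Probability = 393640/480700 = 19682/24035.

19682/24035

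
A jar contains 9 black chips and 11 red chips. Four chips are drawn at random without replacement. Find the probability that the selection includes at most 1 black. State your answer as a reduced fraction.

121/323

Total selections: C(20,4) = 4845.
Favorable selections (at most 1 black): C(9,0)·C(11,4) + C(9,1)·C(11,3) = 330 + 1485 = 1815.
Probability = 1815/4845 = 121/323.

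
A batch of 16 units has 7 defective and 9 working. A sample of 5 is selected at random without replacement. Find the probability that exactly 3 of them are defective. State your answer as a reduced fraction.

15/52

Total number of selections: C(16,5) = 4368.
Selections with exactly 3 defective: choose 3 of the 7 defective and 2 of the 9 working, C(7,3)·C(9,2) = 35·36 = 1260.
Probability = 1260/4368 = 15/52.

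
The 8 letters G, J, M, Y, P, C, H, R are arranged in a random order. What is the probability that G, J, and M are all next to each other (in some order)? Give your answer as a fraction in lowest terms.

3/28

There are 8! = 40320 arrangements.
Treat the three as one block: 6! placements × 3! orders within the block = 720·6 = 4320.
Probability = 4320/40320 = 3/28.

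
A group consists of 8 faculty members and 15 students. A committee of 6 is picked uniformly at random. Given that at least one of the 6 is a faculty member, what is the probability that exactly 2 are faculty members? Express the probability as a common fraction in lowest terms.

390/979

Work in counts. Selections with at least one faculty member: C(23,6) − C(15,6) = 100947 − 5005 = 95942.
Of those, selections where exactly 2 are faculty members: C(8,2)·C(15,4) = 28·1365 = 38220.
Conditional probability = 38220/95942 = 390/979.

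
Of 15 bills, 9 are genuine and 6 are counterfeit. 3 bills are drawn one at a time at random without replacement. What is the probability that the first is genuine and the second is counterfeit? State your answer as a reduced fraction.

Multiply the conditional probabilities at each draw: 9/15 · 6/14 = 54/210 = 9/35.

9/35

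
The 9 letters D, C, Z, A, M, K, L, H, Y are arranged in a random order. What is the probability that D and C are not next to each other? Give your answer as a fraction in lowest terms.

There are 9! = 362880 arrangements.
Arrangements with D and C adjacent: 2·8! = 80640.
So not adjacent: 362880 − 80640 = 282240, probability 282240/362880 = 7/9.

7/9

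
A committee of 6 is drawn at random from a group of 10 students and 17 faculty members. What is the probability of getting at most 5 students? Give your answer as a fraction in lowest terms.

9860/9867

There are C(27,6) = 296010 ways to choose the 6.
Favorable selections (at most 5 students): C(10,0)·C(17,6) + C(10,1)·C(17,5) + C(10,2)·C(17,4) + C(10,3)·C(17,3) + C(10,4)·C(17,2) + C(10,5)·C(17,1) = 12376 + 61880 + 107100 + 81600 + 28560 + 4284 = 295800.
Probability = 295800/296010 = 9860/9867.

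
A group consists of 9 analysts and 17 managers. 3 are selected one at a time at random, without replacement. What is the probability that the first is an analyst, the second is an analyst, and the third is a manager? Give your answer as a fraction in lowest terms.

Multiply the conditional probabilities at each draw: 9/26 · 8/25 · 17/24 = 1224/15600 = 51/650.

51/650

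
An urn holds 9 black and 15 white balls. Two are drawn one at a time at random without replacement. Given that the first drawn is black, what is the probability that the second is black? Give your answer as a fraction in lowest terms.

8/23

After removing one black, 23 remain: 8 black and 15 white.
So the probability the next is black is 8/23.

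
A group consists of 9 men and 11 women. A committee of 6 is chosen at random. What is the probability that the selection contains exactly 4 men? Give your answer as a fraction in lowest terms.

The sample space is all 6-subsets of the 20: C(20,6) = 38760.
Selections with exactly 4 men: choose 4 of the 9 men and 2 of the 11 women, C(9,4)·C(11,2) = 126·55 = 6930.
Probability = 6930/38760 = 231/1292.

231/1292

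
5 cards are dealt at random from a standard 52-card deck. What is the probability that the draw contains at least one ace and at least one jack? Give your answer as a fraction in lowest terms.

6509/64974

There are C(52,5) = 2598960 possible draws.
By inclusion-exclusion on the complements, draws missing all aces or all jacks: C(48,5) + C(48,5) − C(44,5) = 1712304 + 1712304 − 1086008 = 2338600.
So draws with at least one of each: 2598960 − 2338600 = 260360, probability 260360/2598960 = 6509/64974.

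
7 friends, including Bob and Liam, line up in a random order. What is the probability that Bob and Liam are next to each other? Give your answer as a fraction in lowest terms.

2/7

There are 7! = 5040 arrangements.
Treat Bob and Liam as a block: 6! arrangements of the blocks × 2 orders within the block = 2·720 = 1440.
Probability = 1440/5040 = 2/7.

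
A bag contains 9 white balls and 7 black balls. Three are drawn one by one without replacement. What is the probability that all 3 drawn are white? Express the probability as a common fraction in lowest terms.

Multiply the conditional probabilities at each draw: 9/16 · 8/15 · 7/14 = 504/3360 = 3/20.

3/20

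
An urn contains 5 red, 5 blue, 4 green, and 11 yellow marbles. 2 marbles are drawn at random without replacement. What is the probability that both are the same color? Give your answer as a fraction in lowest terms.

There are C(25,2) = 300 ways to draw 2 marbles.
All same color: C(5,2) + C(5,2) + C(4,2) + C(11,2) = 10 + 10 + 6 + 55 = 81.
Probability = 81/300 = 27/100.

27/100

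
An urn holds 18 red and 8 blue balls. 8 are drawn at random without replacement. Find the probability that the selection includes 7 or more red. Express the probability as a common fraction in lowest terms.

918/4807

Total selections: C(26,8) = 1562275.
Favorable selections (7 or more red): C(18,7)·C(8,1) + C(18,8)·C(8,0) = 254592 + 43758 = 298350.
Probability = 298350/1562275 = 918/4807.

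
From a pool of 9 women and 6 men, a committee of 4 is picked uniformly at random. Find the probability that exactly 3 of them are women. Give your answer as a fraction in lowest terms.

Total number of selections: C(15,4) = 1365.
Selections with exactly 3 women: choose 3 of the 9 women and 1 of the 6 men, C(9,3)·C(6,1) = 84·6 = 504.
Probability = 504/1365 = 24/65.

24/65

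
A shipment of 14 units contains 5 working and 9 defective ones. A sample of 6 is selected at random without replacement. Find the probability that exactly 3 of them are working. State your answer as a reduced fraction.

40/143

The sample space is all 6-subsets of the 14: C(14,6) = 3003.
Selections with exactly 3 working: choose 3 of the 5 working and 3 of the 9 defective, C(5,3)·C(9,3) = 10·84 = 840.
Probability = 840/3003 = 40/143.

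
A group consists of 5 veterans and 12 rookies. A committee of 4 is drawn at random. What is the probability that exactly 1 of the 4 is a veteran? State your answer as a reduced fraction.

55/119

The sample space is all 4-subsets of the 17: C(17,4) = 2380.
Selections with exactly 1 veteran: choose 1 of the 5 veterans and 3 of the 12 rookies, C(5,1)·C(12,3) = 5·220 = 1100.
Probability = 1100/2380 = 55/119.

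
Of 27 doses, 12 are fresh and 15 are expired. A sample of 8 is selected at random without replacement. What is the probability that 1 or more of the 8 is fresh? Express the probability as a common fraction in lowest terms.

344/345

There are C(27,8) = 2220075 ways to choose the 8.
The complement is all 8 are expired: C(15,8) = 6435.
Probability = 1 − 6435/2220075 = 2213640/2220075 = 344/345.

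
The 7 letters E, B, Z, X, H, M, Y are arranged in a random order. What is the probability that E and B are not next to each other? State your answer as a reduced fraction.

There are 7! = 5040 arrangements.
Arrangements with E and B adjacent: 2·6! = 1440.
So not adjacent: 5040 − 1440 = 3600, probability 3600/5040 = 5/7.

5/7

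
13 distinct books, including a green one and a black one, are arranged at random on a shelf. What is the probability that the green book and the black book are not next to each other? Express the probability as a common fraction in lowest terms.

11/13

There are 13! = 6227020800 arrangements.
Arrangements with the green book and the black book adjacent: 2·12! = 958003200.
So not adjacent: 6227020800 − 958003200 = 5269017600, probability 5269017600/6227020800 = 11/13.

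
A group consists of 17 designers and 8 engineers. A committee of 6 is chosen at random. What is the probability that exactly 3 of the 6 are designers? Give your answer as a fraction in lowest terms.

There are C(25,6) = 177100 ways to choose 6 from 25.
Selections with exactly 3 designers: choose 3 of the 17 designers and 3 of the 8 engineers, C(17,3)·C(8,3) = 680·56 = 38080.
Probability = 38080/177100 = 272/1265.

272/1265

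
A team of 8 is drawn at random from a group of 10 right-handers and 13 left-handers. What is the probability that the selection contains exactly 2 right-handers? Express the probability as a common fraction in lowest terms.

Total number of selections: C(23,8) = 490314.
Selections with exactly 2 right-handers: choose 2 of the 10 right-handers and 6 of the 13 left-handers, C(10,2)·C(13,6) = 45·1716 = 77220.
Probability = 77220/490314 = 1170/7429.

1170/7429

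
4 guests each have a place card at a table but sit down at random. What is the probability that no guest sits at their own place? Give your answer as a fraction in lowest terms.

3/8

There are 4! = 24 seatings.
By inclusion-exclusion, seatings with no fixed points: C(4,0)·4! − C(4,1)·3! + C(4,2)·2! − C(4,3)·1! + C(4,4)·0! = 9.
Probability = 9/24 = 3/8.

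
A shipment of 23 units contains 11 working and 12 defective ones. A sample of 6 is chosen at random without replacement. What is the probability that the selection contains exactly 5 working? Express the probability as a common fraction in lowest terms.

There are C(23,6) = 100947 ways to choose 6 from 23.
Selections with exactly 5 working: choose 5 of the 11 working and 1 of the 12 defective, C(11,5)·C(12,1) = 462·12 = 5544.
Probability = 5544/100947 = 24/437.

24/437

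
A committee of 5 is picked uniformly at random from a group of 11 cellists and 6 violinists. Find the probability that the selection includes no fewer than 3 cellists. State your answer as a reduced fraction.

4917/6188

Total selections: C(17,5) = 6188.
Favorable selections (no fewer than 3 cellists): C(11,3)·C(6,2) + C(11,4)·C(6,1) + C(11,5)·C(6,0) = 2475 + 1980 + 462 = 4917.
Probability = 4917/6188.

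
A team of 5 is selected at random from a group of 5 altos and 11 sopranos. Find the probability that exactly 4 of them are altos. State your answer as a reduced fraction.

Total number of selections: C(16,5) = 4368.
Selections with exactly 4 altos: choose 4 of the 5 altos and 1 of the 11 sopranos, C(5,4)·C(11,1) = 5·11 = 55.
Probability = 55/4368.

55/4368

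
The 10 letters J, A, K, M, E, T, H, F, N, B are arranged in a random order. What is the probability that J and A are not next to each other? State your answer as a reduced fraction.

There are 10! = 3628800 arrangements.
Arrangements with J and A adjacent: 2·9! = 725760.
So not adjacent: 3628800 − 725760 = 2903040, probability 2903040/3628800 = 4/5.

4/5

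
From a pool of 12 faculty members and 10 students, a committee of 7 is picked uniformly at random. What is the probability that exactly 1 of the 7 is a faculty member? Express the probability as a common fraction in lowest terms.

There are C(22,7) = 170544 ways to choose 7 from 22.
Selections with exactly 1 faculty member: choose 1 of the 12 faculty members and 6 of the 10 students, C(12,1)·C(10,6) = 12·210 = 2520.
Probability = 2520/170544 = 105/7106.

105/7106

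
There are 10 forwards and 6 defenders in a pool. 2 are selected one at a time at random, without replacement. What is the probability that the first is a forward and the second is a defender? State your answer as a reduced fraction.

1/4

Multiply the conditional probabilities at each draw: 10/16 · 6/15 = 60/240 = 1/4.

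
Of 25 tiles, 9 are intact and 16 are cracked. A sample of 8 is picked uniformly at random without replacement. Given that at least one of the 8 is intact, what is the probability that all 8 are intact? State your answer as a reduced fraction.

Work in counts. Selections with at least one intact: C(25,8) − C(16,8) = 1081575 − 12870 = 1068705.
Of those, selections where all 8 are intact: C(9,8) = 9.
Conditional probability = 9/1068705 = 1/118745.

1/118745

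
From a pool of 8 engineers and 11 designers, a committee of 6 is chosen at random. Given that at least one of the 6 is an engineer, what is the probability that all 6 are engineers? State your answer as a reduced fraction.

Work in counts. Selections with at least one engineer: C(19,6) − C(11,6) = 27132 − 462 = 26670.
Of those, selections where all 6 are engineers: C(8,6) = 28.
Conditional probability = 28/26670 = 2/1905.

2/1905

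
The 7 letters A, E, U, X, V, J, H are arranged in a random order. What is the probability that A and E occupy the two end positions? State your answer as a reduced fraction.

1/21

There are 7! = 5040 arrangements.
Place A and E at the ends in 2 ways, arrange the remaining 5 in 5! = 120 ways: 2·120 = 240.
Probability = 240/5040 = 1/21.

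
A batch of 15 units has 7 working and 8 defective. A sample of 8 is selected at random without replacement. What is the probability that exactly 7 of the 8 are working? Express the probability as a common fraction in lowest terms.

8/6435

There are C(15,8) = 6435 ways to choose 8 from 15.
Selections with exactly 7 working: choose 7 of the 7 working and 1 of the 8 defective, C(7,7)·C(8,1) = 1·8 = 8.
Probability = 8/6435.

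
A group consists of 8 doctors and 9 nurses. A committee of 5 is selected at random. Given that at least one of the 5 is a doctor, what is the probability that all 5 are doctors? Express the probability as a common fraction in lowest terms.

4/433

Work in counts. Selections with at least one doctor: C(17,5) − C(9,5) = 6188 − 126 = 6062.
Of those, selections where all 5 are doctors: C(8,5) = 56.
Conditional probability = 56/6062 = 4/433.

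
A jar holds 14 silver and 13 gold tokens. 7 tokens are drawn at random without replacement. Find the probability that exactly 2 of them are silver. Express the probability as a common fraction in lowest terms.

91/690

Total number of selections: C(27,7) = 888030.
Selections with exactly 2 silver: choose 2 of the 14 silver and 5 of the 13 gold, C(14,2)·C(13,5) = 91·1287 = 117117.
Probability = 117117/888030 = 91/690.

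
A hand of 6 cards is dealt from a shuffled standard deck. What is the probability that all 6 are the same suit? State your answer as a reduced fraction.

66/195755

There are C(52,6) = 20358520 possible 6-card hands.
Hands of one suit: 4 suits × C(13,6) = 4·1716 = 6864.
Probability = 6864/20358520 = 66/195755.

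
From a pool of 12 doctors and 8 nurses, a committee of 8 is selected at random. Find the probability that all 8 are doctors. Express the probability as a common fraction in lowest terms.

There are C(20,8) = 125970 possible selections.
Selections with all doctors: C(12,8) = 495.
Probability = 495/125970 = 33/8398.

33/8398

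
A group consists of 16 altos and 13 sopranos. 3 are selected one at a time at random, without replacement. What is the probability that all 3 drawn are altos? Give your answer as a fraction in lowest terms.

Multiply the conditional probabilities at each draw: 16/29 · 15/28 · 14/27 = 3360/21924 = 40/261.

40/261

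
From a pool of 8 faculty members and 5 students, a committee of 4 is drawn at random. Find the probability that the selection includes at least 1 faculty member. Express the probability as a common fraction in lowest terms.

There are C(13,4) = 715 ways to choose the 4.
The complement is all 4 are students: C(5,4) = 5.
Probability = 1 − 5/715 = 710/715 = 142/143.

142/143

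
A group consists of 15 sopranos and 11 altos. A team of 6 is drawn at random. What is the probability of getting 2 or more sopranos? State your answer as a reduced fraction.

1447/1495

Total selections: C(26,6) = 230230.
Count the complement (fewer than 2 sopranos): C(15,0)·C(11,6) + C(15,1)·C(11,5) = 462 + 6930 = 7392.
Probability = 1 − 7392/230230 = 222838/230230 = 1447/1495.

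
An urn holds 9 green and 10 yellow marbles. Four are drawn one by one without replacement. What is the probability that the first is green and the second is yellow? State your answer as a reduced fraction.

5/19

Multiply the conditional probabilities at each draw: 9/19 · 10/18 = 90/342 = 5/19.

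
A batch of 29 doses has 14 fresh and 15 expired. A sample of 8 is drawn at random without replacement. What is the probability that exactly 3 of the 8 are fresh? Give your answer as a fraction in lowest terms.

Total number of selections: C(29,8) = 4292145.
Selections with exactly 3 fresh: choose 3 of the 14 fresh and 5 of the 15 expired, C(14,3)·C(15,5) = 364·3003 = 1093092.
Probability = 1093092/4292145 = 2548/10005.

2548/10005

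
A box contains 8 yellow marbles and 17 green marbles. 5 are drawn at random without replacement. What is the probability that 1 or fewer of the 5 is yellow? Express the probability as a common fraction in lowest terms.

1802/3795

Total selections: C(25,5) = 53130.
Favorable selections (1 or fewer yellow): C(8,0)·C(17,5) + C(8,1)·C(17,4) = 6188 + 19040 = 25228.
Probability = 25228/53130 = 1802/3795.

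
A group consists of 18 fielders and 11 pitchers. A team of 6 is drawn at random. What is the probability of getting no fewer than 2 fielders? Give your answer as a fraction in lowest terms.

There are C(29,6) = 475020 ways to choose the 6.
Count the complement (fewer than 2 fielders): C(18,0)·C(11,6) + C(18,1)·C(11,5) = 462 + 8316 = 8778.
Probability = 1 − 8778/475020 = 466242/475020 = 11101/11310.

11101/11310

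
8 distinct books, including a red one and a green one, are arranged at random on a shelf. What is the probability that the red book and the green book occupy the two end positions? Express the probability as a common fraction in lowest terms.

1/28

There are 8! = 40320 arrangements.
Place the red book and the green book at the ends in 2 ways, arrange the remaining 6 in 6! = 720 ways: 2·720 = 1440.
Probability = 1440/40320 = 1/28.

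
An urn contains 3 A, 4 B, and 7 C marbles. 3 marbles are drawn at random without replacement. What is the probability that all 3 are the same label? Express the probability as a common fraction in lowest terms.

10/91

There are C(14,3) = 364 ways to draw 3 marbles.
All same label: C(3,3) + C(4,3) + C(7,3) = 1 + 4 + 35 = 40.
Probability = 40/364 = 10/91.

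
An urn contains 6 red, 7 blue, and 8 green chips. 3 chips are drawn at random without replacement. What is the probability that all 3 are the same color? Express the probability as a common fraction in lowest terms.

There are C(21,3) = 1330 ways to draw 3 chips.
All same color: C(6,3) + C(7,3) + C(8,3) = 20 + 35 + 56 = 111.
Probability = 111/1330.

111/1330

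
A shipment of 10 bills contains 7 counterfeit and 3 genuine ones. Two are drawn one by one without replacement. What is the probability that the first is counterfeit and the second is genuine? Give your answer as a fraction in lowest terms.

7/30

Multiply the conditional probabilities at each draw: 7/10 · 3/9 = 21/90 = 7/30.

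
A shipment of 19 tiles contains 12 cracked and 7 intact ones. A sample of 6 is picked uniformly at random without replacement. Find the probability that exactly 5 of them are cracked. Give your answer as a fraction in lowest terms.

Total number of selections: C(19,6) = 27132.
Selections with exactly 5 cracked: choose 5 of the 12 cracked and 1 of the 7 intact, C(12,5)·C(7,1) = 792·7 = 5544.
Probability = 5544/27132 = 66/323.

66/323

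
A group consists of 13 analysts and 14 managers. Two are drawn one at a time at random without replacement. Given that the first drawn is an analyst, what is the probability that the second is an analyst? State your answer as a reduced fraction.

6/13

After removing one analyst, 26 remain: 12 analysts and 14 managers.
So the probability the next is an analyst is 12/26 = 6/13.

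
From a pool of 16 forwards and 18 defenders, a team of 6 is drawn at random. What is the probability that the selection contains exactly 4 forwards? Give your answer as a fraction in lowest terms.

Total number of selections: C(34,6) = 1344904.
Selections with exactly 4 forwards: choose 4 of the 16 forwards and 2 of the 18 defenders, C(16,4)·C(18,2) = 1820·153 = 278460.
Probability = 278460/1344904 = 4095/19778.

4095/19778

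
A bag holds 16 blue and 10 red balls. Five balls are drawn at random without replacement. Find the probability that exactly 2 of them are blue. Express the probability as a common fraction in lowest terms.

Total number of selections: C(26,5) = 65780.
Selections with exactly 2 blue: choose 2 of the 16 blue and 3 of the 10 red, C(16,2)·C(10,3) = 120·120 = 14400.
Probability = 14400/65780 = 720/3289.

720/3289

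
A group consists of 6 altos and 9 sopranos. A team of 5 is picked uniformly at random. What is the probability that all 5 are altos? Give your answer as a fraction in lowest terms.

2/1001

There are C(15,5) = 3003 possible selections.
Selections with all altos: C(6,5) = 6.
Probability = 6/3003 = 2/1001.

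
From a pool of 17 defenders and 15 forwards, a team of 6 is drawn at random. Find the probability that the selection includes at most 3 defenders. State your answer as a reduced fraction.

There are C(32,6) = 906192 ways to choose the 6.
Count the complement (more than 3 defenders): C(17,4)·C(15,2) + C(17,5)·C(15,1) + C(17,6)·C(15,0) = 249900 + 92820 + 12376 = 355096.
Probability = 1 − 355096/906192 = 551096/906192 = 9841/16182.

9841/16182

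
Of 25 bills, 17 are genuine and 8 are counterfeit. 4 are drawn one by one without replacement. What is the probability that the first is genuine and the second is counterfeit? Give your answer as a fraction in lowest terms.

Multiply the conditional probabilities at each draw: 17/25 · 8/24 = 136/600 = 17/75.

17/75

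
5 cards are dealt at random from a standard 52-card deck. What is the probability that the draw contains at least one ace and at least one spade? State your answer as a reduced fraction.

There are C(52,5) = 2598960 possible draws.
By inclusion-exclusion on the complements, draws missing all aces or all spades: C(48,5) + C(39,5) − C(36,5) = 1712304 + 575757 − 376992 = 1911069.
So draws with at least one of each: 2598960 − 1911069 = 687891, probability 687891/2598960 = 229297/866320.

229297/866320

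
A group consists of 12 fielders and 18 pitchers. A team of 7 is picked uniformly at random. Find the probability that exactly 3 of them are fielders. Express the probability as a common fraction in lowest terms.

374/1131

The sample space is all 7-subsets of the 30: C(30,7) = 2035800.
Selections with exactly 3 fielders: choose 3 of the 12 fielders and 4 of the 18 pitchers, C(12,3)·C(18,4) = 220·3060 = 673200.
Probability = 673200/2035800 = 374/1131.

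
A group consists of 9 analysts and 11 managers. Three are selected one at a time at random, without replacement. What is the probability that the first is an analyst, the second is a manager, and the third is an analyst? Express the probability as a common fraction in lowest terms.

11/95

Multiply the conditional probabilities at each draw: 9/20 · 11/19 · 8/18 = 792/6840 = 11/95.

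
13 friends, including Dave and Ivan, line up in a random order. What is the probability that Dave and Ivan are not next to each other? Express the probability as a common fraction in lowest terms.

11/13

There are 13! = 6227020800 arrangements.
Arrangements with Dave and Ivan adjacent: 2·12! = 958003200.
So not adjacent: 6227020800 − 958003200 = 5269017600, probability 5269017600/6227020800 = 11/13.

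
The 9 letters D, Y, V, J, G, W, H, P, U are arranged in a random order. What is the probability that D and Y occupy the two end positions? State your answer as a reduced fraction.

1/36

There are 9! = 362880 arrangements.
Place D and Y at the ends in 2 ways, arrange the remaining 7 in 7! = 5040 ways: 2·5040 = 10080.
Probability = 10080/362880 = 1/36.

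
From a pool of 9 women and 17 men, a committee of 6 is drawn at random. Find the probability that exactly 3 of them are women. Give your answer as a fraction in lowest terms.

Total number of selections: C(26,6) = 230230.
Selections with exactly 3 women: choose 3 of the 9 women and 3 of the 17 men, C(9,3)·C(17,3) = 84·680 = 57120.
Probability = 57120/230230 = 816/3289.

816/3289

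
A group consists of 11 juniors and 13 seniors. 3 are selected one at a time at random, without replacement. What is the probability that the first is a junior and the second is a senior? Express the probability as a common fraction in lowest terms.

Multiply the conditional probabilities at each draw: 11/24 · 13/23 = 143/552.

143/552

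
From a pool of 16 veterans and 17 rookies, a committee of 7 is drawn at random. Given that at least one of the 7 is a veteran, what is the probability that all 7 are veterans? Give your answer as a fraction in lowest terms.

Work in counts. Selections with at least one veteran: C(33,7) − C(17,7) = 4272048 − 19448 = 4252600.
Of those, selections where all 7 are veterans: C(16,7) = 11440.
Conditional probability = 11440/4252600 = 26/9665.

26/9665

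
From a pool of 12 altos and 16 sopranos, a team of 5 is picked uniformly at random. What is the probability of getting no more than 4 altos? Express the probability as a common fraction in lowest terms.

There are C(28,5) = 98280 ways to choose the 5.
The complement is exactly 5 altos: C(12,5)·C(16,0) = 792.
Probability = 1 − 792/98280 = 97488/98280 = 1354/1365.

1354/1365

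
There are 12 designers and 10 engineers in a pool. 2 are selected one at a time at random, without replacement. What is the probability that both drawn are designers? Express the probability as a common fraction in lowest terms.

Multiply the conditional probabilities at each draw: 12/22 · 11/21 = 132/462 = 2/7.

2/7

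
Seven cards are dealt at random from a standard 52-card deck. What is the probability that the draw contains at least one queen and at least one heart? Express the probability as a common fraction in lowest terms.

There are C(52,7) = 133784560 possible draws.
By inclusion-exclusion on the complements, draws missing all queens or all hearts: C(48,7) + C(39,7) − C(36,7) = 73629072 + 15380937 − 8347680 = 80662329.
So draws with at least one of each: 133784560 − 80662329 = 53122231, probability 53122231/133784560.

53122231/133784560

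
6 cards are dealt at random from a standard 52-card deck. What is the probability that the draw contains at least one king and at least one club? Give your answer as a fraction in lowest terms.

There are C(52,6) = 20358520 possible draws.
By inclusion-exclusion on the complements, draws missing all kings or all clubs: C(48,6) + C(39,6) − C(36,6) = 12271512 + 3262623 − 1947792 = 13586343.
So draws with at least one of each: 20358520 − 13586343 = 6772177, probability 6772177/20358520.

6772177/20358520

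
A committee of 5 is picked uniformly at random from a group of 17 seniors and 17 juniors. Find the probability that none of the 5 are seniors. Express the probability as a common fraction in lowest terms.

91/4092

There are C(34,5) = 278256 possible selections.
Selections with no seniors (all juniors): C(17,5) = 6188.
Probability = 6188/278256 = 91/4092.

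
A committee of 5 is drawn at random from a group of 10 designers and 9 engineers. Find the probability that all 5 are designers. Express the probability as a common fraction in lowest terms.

There are C(19,5) = 11628 possible selections.
Selections with all designers: C(10,5) = 252.
Probability = 252/11628 = 7/323.

7/323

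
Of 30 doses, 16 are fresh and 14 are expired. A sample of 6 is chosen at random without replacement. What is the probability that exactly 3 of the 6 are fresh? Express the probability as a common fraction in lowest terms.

There are C(30,6) = 593775 ways to choose 6 from 30.
Selections with exactly 3 fresh: choose 3 of the 16 fresh and 3 of the 14 expired, C(16,3)·C(14,3) = 560·364 = 203840.
Probability = 203840/593775 = 448/1305.

448/1305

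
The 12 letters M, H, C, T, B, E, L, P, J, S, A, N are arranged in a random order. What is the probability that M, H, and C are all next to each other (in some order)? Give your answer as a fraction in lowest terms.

1/22

There are 12! = 479001600 arrangements.
Treat the three as one block: 10! placements × 3! orders within the block = 3628800·6 = 21772800.
Probability = 21772800/479001600 = 1/22.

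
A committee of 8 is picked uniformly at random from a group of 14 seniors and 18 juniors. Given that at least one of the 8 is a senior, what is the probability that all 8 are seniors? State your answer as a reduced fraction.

77/268578

Work in counts. Selections with at least one senior: C(32,8) − C(18,8) = 10518300 − 43758 = 10474542.
Of those, selections where all 8 are seniors: C(14,8) = 3003.
Conditional probability = 3003/10474542 = 77/268578.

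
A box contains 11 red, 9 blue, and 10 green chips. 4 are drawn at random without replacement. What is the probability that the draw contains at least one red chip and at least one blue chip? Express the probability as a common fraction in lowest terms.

There are C(30,4) = 27405 possible draws.
By inclusion-exclusion on the complements, draws missing all red or all blue: C(19,4) + C(21,4) − C(10,4) = 3876 + 5985 − 210 = 9651.
So draws with at least one of each: 27405 − 9651 = 17754, probability 17754/27405 = 5918/9135.

5918/9135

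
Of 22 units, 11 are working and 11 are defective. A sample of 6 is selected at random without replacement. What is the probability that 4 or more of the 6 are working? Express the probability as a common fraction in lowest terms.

718/2261

Total selections: C(22,6) = 74613.
Favorable selections (4 or more working): C(11,4)·C(11,2) + C(11,5)·C(11,1) + C(11,6)·C(11,0) = 18150 + 5082 + 462 = 23694.
Probability = 23694/74613 = 718/2261.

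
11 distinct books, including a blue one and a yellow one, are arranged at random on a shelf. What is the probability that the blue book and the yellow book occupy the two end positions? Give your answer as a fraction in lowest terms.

There are 11! = 39916800 arrangements.
Place the blue book and the yellow book at the ends in 2 ways, arrange the remaining 9 in 9! = 362880 ways: 2·362880 = 725760.
Probability = 725760/39916800 = 1/55.

1/55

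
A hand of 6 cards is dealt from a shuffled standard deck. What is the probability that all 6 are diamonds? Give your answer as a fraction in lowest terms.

There are C(52,6) = 20358520 possible 6-card hands.
Hands that are all diamonds: C(13,6) = 1716.
Probability = 1716/20358520 = 33/391510.

33/391510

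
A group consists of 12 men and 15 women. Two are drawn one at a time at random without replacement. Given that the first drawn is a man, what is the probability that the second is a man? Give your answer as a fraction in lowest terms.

11/26

After removing one man, 26 remain: 11 men and 15 women.
So the probability the next is a man is 11/26.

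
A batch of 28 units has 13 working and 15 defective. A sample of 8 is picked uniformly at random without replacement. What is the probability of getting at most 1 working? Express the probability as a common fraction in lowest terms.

2/69

There are C(28,8) = 3108105 ways to choose the 8.
Favorable selections (at most 1 working): C(13,0)·C(15,8) + C(13,1)·C(15,7) = 6435 + 83655 = 90090.
Probability = 90090/3108105 = 2/69.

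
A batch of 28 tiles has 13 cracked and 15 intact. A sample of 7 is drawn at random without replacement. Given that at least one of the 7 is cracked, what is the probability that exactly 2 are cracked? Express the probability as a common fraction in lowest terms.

Work in counts. Selections with at least one cracked: C(28,7) − C(15,7) = 1184040 − 6435 = 1177605.
Of those, selections where exactly 2 are cracked: C(13,2)·C(15,5) = 78·3003 = 234234.
Conditional probability = 234234/1177605 = 182/915.

182/915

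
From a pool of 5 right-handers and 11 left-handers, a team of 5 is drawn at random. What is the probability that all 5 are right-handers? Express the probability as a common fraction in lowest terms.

1/4368

There are C(16,5) = 4368 possible selections.
Selections with all right-handers: C(5,5) = 1.
Probability = 1/4368.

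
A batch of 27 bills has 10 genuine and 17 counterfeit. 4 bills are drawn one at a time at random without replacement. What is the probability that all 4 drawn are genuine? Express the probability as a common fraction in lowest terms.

Multiply the conditional probabilities at each draw: 10/27 · 9/26 · 8/25 · 7/24 = 5040/421200 = 7/585.

7/585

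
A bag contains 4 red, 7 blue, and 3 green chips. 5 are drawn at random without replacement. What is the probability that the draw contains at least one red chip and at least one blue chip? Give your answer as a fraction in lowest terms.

There are C(14,5) = 2002 possible draws.
By inclusion-exclusion on the complements, draws missing all red or all blue: C(10,5) + C(7,5) − C(3,5) = 252 + 21 − 0 = 273.
So draws with at least one of each: 2002 − 273 = 1729, probability 1729/2002 = 19/22.

19/22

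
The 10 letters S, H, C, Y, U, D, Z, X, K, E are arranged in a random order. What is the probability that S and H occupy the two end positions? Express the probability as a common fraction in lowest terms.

There are 10! = 3628800 arrangements.
Place S and H at the ends in 2 ways, arrange the remaining 8 in 8! = 40320 ways: 2·40320 = 80640.
Probability = 80640/3628800 = 1/45.

1/45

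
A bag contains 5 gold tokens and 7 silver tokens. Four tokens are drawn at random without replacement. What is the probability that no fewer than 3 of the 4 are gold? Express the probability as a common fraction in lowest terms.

5/33

There are C(12,4) = 495 ways to choose the 4.
Favorable selections (no fewer than 3 gold): C(5,3)·C(7,1) + C(5,4)·C(7,0) = 70 + 5 = 75.
Probability = 75/495 = 5/33.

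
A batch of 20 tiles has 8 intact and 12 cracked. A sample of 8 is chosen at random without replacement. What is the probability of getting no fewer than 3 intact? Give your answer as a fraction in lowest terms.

31089/41990

There are C(20,8) = 125970 ways to choose the 8.
Count the complement (fewer than 3 intact): C(8,0)·C(12,8) + C(8,1)·C(12,7) + C(8,2)·C(12,6) = 495 + 6336 + 25872 = 32703.
Probability = 1 − 32703/125970 = 93267/125970 = 31089/41990.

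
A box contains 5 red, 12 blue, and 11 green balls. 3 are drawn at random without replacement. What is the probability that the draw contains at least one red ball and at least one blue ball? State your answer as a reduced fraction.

185/546

There are C(28,3) = 3276 possible draws.
By inclusion-exclusion on the complements, draws missing all red or all blue: C(23,3) + C(16,3) − C(11,3) = 1771 + 560 − 165 = 2166.
So draws with at least one of each: 3276 − 2166 = 1110, probability 1110/3276 = 185/546.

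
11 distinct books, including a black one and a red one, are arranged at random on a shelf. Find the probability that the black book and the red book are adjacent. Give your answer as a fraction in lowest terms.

There are 11! = 39916800 arrangements.
Treat the black book and the red book as a block: 10! arrangements of the blocks × 2 orders within the block = 2·3628800 = 7257600.
Probability = 7257600/39916800 = 2/11.

2/11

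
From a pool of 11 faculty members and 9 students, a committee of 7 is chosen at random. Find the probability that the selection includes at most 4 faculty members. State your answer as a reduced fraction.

Total selections: C(20,7) = 77520.
Count the complement (more than 4 faculty members): C(11,5)·C(9,2) + C(11,6)·C(9,1) + C(11,7)·C(9,0) = 16632 + 4158 + 330 = 21120.
Probability = 1 − 21120/77520 = 56400/77520 = 235/323.

235/323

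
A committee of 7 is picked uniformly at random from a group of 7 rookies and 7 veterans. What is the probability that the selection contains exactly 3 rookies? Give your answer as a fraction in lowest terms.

Total number of selections: C(14,7) = 3432.
Selections with exactly 3 rookies: choose 3 of the 7 rookies and 4 of the 7 veterans, C(7,3)·C(7,4) = 35·35 = 1225.
Probability = 1225/3432.

1225/3432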